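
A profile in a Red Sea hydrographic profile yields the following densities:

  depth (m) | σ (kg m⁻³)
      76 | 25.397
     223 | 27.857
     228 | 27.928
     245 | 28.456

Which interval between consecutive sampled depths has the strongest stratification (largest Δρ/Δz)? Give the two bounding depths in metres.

Compute the density gradient over each adjacent pair:
  76–223 m: Δρ/Δz = 2.460/147 = 0.017 kg m⁻⁴
  223–228 m: Δρ/Δz = 0.071/5 = 0.014 kg m⁻⁴
  228–245 m: Δρ/Δz = 0.528/17 = 0.031 kg m⁻⁴
The largest gradient is in the 228–245 m interval — the pycnocline.

228–245 m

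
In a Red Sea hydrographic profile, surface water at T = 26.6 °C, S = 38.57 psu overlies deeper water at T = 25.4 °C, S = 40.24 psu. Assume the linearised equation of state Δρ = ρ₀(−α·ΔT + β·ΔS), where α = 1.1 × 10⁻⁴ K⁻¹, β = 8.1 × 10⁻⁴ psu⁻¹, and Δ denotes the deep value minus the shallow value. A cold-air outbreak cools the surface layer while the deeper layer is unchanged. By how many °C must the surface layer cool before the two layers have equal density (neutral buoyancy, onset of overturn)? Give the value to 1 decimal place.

13.5 °C

Neutral buoyancy requires Δρ = 0, i.e. −α(T_deep − T_surf′) + β(S_deep − S_surf) = 0.
T_surf′ = T_deep − (β/α)·ΔS = 25.4 − (8.1 × 10⁻⁴/1.1 × 10⁻⁴)·(+1.67) = 13.103 °C.
Cooling required: 26.6 − (13.103) = 13.497 °C.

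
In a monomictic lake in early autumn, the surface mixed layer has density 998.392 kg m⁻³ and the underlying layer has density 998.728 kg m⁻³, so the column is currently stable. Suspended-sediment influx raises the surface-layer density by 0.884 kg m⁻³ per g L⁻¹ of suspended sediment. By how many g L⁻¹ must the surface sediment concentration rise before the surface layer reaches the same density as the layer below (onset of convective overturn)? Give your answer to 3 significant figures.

0.380 g L⁻¹

Density deficit of the surface layer: 998.728 − 998.392 = 0.336 kg m⁻³.
Required change = 0.336 / 0.884 = 0.380 g L⁻¹.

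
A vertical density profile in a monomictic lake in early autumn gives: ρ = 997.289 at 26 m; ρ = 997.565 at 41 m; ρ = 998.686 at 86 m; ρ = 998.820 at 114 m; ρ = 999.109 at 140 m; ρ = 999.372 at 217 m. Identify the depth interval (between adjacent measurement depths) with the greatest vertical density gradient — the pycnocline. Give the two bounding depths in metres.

Compute the density gradient over each adjacent pair:
  26–41 m: Δρ/Δz = 0.276/15 = 0.018 kg m⁻⁴
  41–86 m: Δρ/Δz = 1.121/45 = 0.025 kg m⁻⁴
  86–114 m: Δρ/Δz = 0.134/28 = 4.8 × 10⁻³ kg m⁻⁴
  114–140 m: Δρ/Δz = 0.289/26 = 0.011 kg m⁻⁴
  140–217 m: Δρ/Δz = 0.263/77 = 3.4 × 10⁻³ kg m⁻⁴
The largest gradient is in the 41–86 m interval — the pycnocline.

41–86 m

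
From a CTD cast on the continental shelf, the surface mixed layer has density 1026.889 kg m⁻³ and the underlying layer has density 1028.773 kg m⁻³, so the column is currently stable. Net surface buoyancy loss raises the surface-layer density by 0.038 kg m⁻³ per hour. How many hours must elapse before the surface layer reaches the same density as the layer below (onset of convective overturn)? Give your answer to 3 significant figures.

49.6 hours

Density deficit of the surface layer: 1028.773 − 1026.889 = 1.884 kg m⁻³.
Required change = 1.884 / 0.038 = 49.6 hours.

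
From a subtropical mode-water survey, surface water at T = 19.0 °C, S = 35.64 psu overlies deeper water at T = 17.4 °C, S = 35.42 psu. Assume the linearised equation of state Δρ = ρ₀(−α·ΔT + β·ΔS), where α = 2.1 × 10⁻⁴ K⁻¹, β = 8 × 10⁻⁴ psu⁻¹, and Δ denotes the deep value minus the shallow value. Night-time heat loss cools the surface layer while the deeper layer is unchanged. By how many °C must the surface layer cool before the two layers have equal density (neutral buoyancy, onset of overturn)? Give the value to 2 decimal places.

0.76 °C

Neutral buoyancy requires Δρ = 0, i.e. −α(T_deep − T_surf′) + β(S_deep − S_surf) = 0.
T_surf′ = T_deep − (β/α)·ΔS = 17.4 − (8 × 10⁻⁴/2.1 × 10⁻⁴)·(-0.22) = 18.2381 °C.
Cooling required: 19.0 − (18.2381) = 0.7619 °C.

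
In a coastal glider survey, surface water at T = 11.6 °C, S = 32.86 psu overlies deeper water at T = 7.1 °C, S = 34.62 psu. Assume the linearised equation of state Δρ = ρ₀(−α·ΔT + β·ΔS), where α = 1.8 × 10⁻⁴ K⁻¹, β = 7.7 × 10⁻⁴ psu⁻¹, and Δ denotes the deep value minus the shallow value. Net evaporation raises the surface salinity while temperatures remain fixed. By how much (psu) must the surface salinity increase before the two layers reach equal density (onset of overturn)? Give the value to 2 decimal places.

2.81 psu

Neutral buoyancy requires −α(T_deep − T_surf) + β(S_deep − S_surf′) = 0.
S_surf′ = S_deep − (α/β)·ΔT = 34.62 − (1.8 × 10⁻⁴/7.7 × 10⁻⁴)·(-4.5) = 35.6719 psu.
Increase required: 35.6719 − 32.86 = 2.8119 psu.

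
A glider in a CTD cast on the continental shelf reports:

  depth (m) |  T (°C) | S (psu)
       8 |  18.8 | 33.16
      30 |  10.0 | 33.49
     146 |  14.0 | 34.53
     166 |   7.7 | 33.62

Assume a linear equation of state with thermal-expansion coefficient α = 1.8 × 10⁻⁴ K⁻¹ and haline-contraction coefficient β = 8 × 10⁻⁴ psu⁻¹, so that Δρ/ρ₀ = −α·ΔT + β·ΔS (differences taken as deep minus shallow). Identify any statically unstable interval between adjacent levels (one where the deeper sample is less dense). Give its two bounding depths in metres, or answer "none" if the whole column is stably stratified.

Evaluate Δρ/ρ₀ = −αΔT + βΔS across each adjacent pair:
  8–30 m: −αΔT+βΔS = −(1.8 × 10⁻⁴)(-8.8)+(8 × 10⁻⁴)(+0.33) = 1.8 × 10⁻³ → stable
  30–146 m: −αΔT+βΔS = −(1.8 × 10⁻⁴)(+4.0)+(8 × 10⁻⁴)(+1.04) = 1.1 × 10⁻⁴ → stable
  146–166 m: −αΔT+βΔS = −(1.8 × 10⁻⁴)(-6.3)+(8 × 10⁻⁴)(-0.91) = 4.1 × 10⁻⁴ → stable
Every interval has Δρ > 0: the column is stably stratified throughout.

none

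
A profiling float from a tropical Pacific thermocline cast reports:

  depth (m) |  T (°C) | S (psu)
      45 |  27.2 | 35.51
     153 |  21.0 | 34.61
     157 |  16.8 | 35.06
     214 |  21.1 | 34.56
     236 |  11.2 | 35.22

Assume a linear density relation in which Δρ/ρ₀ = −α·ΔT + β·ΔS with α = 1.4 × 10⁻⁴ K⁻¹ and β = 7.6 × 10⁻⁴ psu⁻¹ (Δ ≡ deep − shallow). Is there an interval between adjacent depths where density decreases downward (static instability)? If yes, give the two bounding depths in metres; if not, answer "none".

Evaluate Δρ/ρ₀ = −αΔT + βΔS across each adjacent pair:
  45–153 m: −αΔT+βΔS = −(1.4 × 10⁻⁴)(-6.2)+(7.6 × 10⁻⁴)(-0.90) = 1.8 × 10⁻⁴ → stable
  153–157 m: −αΔT+βΔS = −(1.4 × 10⁻⁴)(-4.2)+(7.6 × 10⁻⁴)(+0.45) = 9.3 × 10⁻⁴ → stable
  157–214 m: −αΔT+βΔS = −(1.4 × 10⁻⁴)(+4.3)+(7.6 × 10⁻⁴)(-0.50) = -9.8 × 10⁻⁴ → UNSTABLE
  214–236 m: −αΔT+βΔS = −(1.4 × 10⁻⁴)(-9.9)+(7.6 × 10⁻⁴)(+0.66) = 1.9 × 10⁻³ → stable
The 157–214 m interval has Δρ < 0: lighter water underlies denser water.

157–214 m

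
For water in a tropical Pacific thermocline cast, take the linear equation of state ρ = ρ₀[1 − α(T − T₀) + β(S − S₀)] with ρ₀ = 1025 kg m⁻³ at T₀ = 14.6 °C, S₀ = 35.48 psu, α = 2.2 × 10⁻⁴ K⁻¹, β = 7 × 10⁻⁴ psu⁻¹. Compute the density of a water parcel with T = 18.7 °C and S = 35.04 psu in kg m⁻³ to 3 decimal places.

1023.760 kg m⁻³

T − T₀ = +4.1 K, S − S₀ = -0.44 psu.
Bracket = 1 − α·(+4.1) + β·(-0.44) = 1 + (-1.21 × 10⁻³) = 0.9987900.
ρ = 1025 × 0.9987900 = 1023.760 kg m⁻³.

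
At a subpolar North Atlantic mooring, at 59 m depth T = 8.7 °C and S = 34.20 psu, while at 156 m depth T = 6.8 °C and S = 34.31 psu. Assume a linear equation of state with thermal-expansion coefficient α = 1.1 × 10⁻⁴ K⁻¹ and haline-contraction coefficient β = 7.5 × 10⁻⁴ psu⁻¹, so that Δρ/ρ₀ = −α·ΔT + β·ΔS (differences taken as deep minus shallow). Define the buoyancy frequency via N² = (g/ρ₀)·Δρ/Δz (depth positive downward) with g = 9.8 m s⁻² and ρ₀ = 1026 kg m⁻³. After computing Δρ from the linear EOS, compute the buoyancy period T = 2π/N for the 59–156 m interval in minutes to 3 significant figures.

19.3 min

ΔT = -1.9 K, ΔS = +0.11 psu (deep − shallow).
Δρ/ρ₀ = −αΔT + βΔS = 2.09 × 10⁻⁴ + 8.25 × 10⁻⁵ = 2.915 × 10⁻⁴, so Δρ ≈ 0.2991 kg m⁻³.
N² = (g/ρ₀)·Δρ/Δz = g·(Δρ/ρ₀)/Δz = 9.8 × 2.915 × 10⁻⁴ / 97 = 2.9451 × 10⁻⁵ s⁻².
N = √(2.9451 × 10⁻⁵) = 5.4269 × 10⁻³ rad s⁻¹ → T = 2π/N = 1.1578 × 10³ s = 19.297 min ≈ 19.3 min.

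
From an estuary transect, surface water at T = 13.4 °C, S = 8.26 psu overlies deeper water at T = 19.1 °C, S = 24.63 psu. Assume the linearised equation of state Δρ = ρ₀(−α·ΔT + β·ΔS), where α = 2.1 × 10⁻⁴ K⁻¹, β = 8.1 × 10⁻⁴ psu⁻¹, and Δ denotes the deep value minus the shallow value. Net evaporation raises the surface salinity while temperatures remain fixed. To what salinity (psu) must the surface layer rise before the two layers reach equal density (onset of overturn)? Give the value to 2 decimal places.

Neutral buoyancy requires −α(T_deep − T_surf) + β(S_deep − S_surf′) = 0.
S_surf′ = S_deep − (α/β)·ΔT = 24.63 − (2.1 × 10⁻⁴/8.1 × 10⁻⁴)·(+5.7) = 23.1522 psu.
Increase required: 23.1522 − 8.26 = 14.8922 psu.

23.15 psu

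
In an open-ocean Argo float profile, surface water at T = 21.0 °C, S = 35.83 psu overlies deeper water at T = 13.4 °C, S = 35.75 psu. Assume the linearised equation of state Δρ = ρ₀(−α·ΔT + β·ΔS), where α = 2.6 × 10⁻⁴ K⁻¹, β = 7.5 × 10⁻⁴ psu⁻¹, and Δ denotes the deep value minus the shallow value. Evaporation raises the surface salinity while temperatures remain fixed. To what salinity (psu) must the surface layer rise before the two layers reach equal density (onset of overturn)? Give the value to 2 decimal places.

38.38 psu

Neutral buoyancy requires −α(T_deep − T_surf) + β(S_deep − S_surf′) = 0.
S_surf′ = S_deep − (α/β)·ΔT = 35.75 − (2.6 × 10⁻⁴/7.5 × 10⁻⁴)·(-7.6) = 38.3847 psu.
Increase required: 38.3847 − 35.83 = 2.5547 psu.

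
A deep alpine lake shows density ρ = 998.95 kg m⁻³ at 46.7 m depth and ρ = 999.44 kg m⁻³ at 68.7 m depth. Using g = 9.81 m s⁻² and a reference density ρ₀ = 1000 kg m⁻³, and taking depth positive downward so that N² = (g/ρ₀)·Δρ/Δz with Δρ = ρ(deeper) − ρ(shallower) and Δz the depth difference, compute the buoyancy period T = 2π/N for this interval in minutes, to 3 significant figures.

Δρ = 999.44 − 998.95 = 0.49 kg m⁻³ over Δz = 68.7 − 46.7 = 22 m.
N² = (9.81/1000) × (0.49/22) = 2.1850 × 10⁻⁴ s⁻².
N = √(2.1850 × 10⁻⁴) = 0.014782 rad s⁻¹, so T = 2π/N = 425.06 s = 7.0843 min ≈ 7.08 min.

7.08 min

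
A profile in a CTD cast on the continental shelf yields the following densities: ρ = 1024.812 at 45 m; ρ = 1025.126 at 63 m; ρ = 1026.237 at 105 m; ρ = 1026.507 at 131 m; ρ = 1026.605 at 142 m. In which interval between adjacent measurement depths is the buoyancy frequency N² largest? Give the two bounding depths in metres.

63–105 m

Compute the density gradient over each adjacent pair:
  45–63 m: Δρ/Δz = 0.314/18 = 0.017 kg m⁻⁴
  63–105 m: Δρ/Δz = 1.111/42 = 0.026 kg m⁻⁴
  105–131 m: Δρ/Δz = 0.270/26 = 0.010 kg m⁻⁴
  131–142 m: Δρ/Δz = 0.098/11 = 8.9 × 10⁻³ kg m⁻⁴
The largest gradient is in the 63–105 m interval — the pycnocline.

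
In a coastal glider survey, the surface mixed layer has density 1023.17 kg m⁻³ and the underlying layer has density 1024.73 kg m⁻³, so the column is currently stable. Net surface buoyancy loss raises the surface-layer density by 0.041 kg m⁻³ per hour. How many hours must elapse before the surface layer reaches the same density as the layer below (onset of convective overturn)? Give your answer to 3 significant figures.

38.0 hours

Density deficit of the surface layer: 1024.73 − 1023.17 = 1.56 kg m⁻³.
Required change = 1.56 / 0.041 = 38.0 hours.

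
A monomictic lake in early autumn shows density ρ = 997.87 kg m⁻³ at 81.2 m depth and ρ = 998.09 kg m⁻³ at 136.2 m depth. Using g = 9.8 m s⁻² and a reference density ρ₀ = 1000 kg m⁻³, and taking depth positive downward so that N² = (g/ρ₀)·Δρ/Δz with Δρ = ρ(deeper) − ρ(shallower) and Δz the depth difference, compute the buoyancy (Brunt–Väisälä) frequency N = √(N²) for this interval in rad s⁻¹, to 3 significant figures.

Δρ = 998.09 − 997.87 = 0.22 kg m⁻³ over Δz = 136.2 − 81.2 = 55 m.
N² = (9.8/1000) × (0.22/55) = 3.9200 × 10⁻⁵ s⁻².
N = √(3.9200 × 10⁻⁵) = 6.2610 × 10⁻³ rad s⁻¹ ≈ 6.26 × 10⁻³ rad s⁻¹.

6.26 × 10⁻³ rad s⁻¹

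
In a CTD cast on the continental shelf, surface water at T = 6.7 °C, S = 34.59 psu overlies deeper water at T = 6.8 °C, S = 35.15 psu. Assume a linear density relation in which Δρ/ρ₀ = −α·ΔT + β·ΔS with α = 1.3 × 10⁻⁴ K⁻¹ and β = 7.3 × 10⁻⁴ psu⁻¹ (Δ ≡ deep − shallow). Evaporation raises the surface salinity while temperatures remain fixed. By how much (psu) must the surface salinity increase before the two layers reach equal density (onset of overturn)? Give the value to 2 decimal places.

0.54 psu

Neutral buoyancy requires −α(T_deep − T_surf) + β(S_deep − S_surf′) = 0.
S_surf′ = S_deep − (α/β)·ΔT = 35.15 − (1.3 × 10⁻⁴/7.3 × 10⁻⁴)·(+0.1) = 35.1322 psu.
Increase required: 35.1322 − 34.59 = 0.5422 psu.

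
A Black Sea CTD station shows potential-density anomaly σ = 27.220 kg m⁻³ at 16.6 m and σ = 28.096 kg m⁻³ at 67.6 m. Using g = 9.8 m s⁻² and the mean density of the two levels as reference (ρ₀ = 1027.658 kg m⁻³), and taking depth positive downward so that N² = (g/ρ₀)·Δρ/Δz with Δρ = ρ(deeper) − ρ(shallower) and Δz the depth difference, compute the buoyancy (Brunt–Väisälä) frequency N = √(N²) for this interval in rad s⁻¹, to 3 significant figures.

Δρ = 1028.096 − 1027.220 = 0.876 kg m⁻³ over Δz = 67.6 − 16.6 = 51 m.
N² = (9.8/1027.658) × (0.876/51) = 1.6380 × 10⁻⁴ s⁻².
N = √(1.6380 × 10⁻⁴) = 0.012798 rad s⁻¹ ≈ 0.0128 rad s⁻¹.

0.0128 rad s⁻¹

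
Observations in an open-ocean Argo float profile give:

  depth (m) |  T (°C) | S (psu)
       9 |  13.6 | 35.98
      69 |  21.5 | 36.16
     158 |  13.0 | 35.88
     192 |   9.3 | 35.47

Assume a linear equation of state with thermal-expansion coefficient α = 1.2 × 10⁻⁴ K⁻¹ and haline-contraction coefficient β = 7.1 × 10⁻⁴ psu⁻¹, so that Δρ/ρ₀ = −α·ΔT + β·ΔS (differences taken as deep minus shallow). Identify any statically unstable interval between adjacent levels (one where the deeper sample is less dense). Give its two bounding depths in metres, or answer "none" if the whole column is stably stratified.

9–69 m

Evaluate Δρ/ρ₀ = −αΔT + βΔS across each adjacent pair:
  9–69 m: −αΔT+βΔS = −(1.2 × 10⁻⁴)(+7.9)+(7.1 × 10⁻⁴)(+0.18) = -8.2 × 10⁻⁴ → UNSTABLE
  69–158 m: −αΔT+βΔS = −(1.2 × 10⁻⁴)(-8.5)+(7.1 × 10⁻⁴)(-0.28) = 8.2 × 10⁻⁴ → stable
  158–192 m: −αΔT+βΔS = −(1.2 × 10⁻⁴)(-3.7)+(7.1 × 10⁻⁴)(-0.41) = 1.5 × 10⁻⁴ → stable
The 9–69 m interval has Δρ < 0: lighter water underlies denser water.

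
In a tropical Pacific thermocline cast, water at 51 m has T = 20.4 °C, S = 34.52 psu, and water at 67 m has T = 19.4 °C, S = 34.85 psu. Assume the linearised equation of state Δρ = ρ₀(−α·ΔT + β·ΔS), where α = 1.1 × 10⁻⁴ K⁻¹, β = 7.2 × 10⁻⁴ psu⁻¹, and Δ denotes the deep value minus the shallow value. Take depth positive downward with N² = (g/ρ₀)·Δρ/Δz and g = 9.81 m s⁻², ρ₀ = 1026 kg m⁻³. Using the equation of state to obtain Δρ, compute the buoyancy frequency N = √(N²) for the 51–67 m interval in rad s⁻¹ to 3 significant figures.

0.0146 rad s⁻¹

ΔT = -1.0 K, ΔS = +0.33 psu (deep − shallow).
Δρ/ρ₀ = −αΔT + βΔS = 1.10 × 10⁻⁴ + 2.376 × 10⁻⁴ = 3.476 × 10⁻⁴, so Δρ ≈ 0.3566 kg m⁻³.
N² = (g/ρ₀)·Δρ/Δz = g·(Δρ/ρ₀)/Δz = 9.81 × 3.476 × 10⁻⁴ / 16 = 2.1312 × 10⁻⁴ s⁻².
N = √(2.1312 × 10⁻⁴) = 0.014599 rad s⁻¹ ≈ 0.0146 rad s⁻¹.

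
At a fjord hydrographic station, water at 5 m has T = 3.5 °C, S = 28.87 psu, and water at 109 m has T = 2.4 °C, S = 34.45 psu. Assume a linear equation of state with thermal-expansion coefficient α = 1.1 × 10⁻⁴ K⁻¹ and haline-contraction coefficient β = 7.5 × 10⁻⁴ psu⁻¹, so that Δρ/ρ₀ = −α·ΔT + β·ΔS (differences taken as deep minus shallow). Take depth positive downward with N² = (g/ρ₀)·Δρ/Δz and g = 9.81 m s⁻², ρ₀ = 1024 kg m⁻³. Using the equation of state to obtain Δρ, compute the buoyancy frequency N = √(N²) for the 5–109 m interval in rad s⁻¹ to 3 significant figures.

ΔT = -1.1 K, ΔS = +5.58 psu (deep − shallow).
Δρ/ρ₀ = −αΔT + βΔS = 1.21 × 10⁻⁴ + 4.185 × 10⁻³ = 4.306 × 10⁻³, so Δρ ≈ 4.409 kg m⁻³.
N² = (g/ρ₀)·Δρ/Δz = g·(Δρ/ρ₀)/Δz = 9.81 × 4.306 × 10⁻³ / 104 = 4.0617 × 10⁻⁴ s⁻².
N = √(4.0617 × 10⁻⁴) = 0.020154 rad s⁻¹ ≈ 0.0202 rad s⁻¹.

0.0202 rad s⁻¹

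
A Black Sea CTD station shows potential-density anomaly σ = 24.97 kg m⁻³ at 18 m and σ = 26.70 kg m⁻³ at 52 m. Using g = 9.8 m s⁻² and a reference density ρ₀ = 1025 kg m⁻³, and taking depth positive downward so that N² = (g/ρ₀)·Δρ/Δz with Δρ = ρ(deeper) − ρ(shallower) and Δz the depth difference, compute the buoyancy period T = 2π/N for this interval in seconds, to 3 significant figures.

Δρ = 1026.70 − 1024.97 = 1.73 kg m⁻³ over Δz = 52 − 18 = 34 m.
N² = (9.8/1025) × (1.73/34) = 4.8648 × 10⁻⁴ s⁻².
N = √(4.8648 × 10⁻⁴) = 0.022056 rad s⁻¹, so T = 2π/N = 284.87 s ≈ 285 s.

285 s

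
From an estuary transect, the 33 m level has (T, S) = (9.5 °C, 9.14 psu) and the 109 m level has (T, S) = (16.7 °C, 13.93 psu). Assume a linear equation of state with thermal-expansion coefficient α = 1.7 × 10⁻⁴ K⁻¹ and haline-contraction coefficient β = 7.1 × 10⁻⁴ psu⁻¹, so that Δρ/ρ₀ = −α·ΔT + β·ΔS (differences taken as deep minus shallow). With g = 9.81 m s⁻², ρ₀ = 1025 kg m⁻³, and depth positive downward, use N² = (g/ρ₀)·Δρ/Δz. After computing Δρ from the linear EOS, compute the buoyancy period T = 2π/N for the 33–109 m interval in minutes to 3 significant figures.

ΔT = +7.2 K, ΔS = +4.79 psu (deep − shallow).
Δρ/ρ₀ = −αΔT + βΔS = -1.224 × 10⁻³ + 3.4009 × 10⁻³ = 2.1769 × 10⁻³, so Δρ ≈ 2.231 kg m⁻³.
N² = (g/ρ₀)·Δρ/Δz = g·(Δρ/ρ₀)/Δz = 9.81 × 2.1769 × 10⁻³ / 76 = 2.8099 × 10⁻⁴ s⁻².
N = √(2.8099 × 10⁻⁴) = 0.016763 rad s⁻¹ → T = 2π/N = 374.82 s = 6.2470 min ≈ 6.25 min.

6.25 min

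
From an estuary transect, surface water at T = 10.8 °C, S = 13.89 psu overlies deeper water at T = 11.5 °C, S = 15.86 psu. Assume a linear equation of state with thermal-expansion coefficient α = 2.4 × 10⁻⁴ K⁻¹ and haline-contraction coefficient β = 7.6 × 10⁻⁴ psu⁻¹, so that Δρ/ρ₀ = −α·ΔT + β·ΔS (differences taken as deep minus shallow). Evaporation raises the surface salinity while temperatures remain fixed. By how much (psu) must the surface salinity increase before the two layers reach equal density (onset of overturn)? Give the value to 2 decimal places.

Neutral buoyancy requires −α(T_deep − T_surf) + β(S_deep − S_surf′) = 0.
S_surf′ = S_deep − (α/β)·ΔT = 15.86 − (2.4 × 10⁻⁴/7.6 × 10⁻⁴)·(+0.7) = 15.6389 psu.
Increase required: 15.6389 − 13.89 = 1.7489 psu.

1.75 psu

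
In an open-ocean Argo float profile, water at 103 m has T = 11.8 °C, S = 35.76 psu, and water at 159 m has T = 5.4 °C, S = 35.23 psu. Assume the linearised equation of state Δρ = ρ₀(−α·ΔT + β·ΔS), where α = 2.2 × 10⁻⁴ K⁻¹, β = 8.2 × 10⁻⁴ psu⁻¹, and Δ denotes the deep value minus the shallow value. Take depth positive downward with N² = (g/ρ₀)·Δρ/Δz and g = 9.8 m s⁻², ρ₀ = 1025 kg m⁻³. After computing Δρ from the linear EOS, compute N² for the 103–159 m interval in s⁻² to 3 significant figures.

1.70 × 10⁻⁴ s⁻²

ΔT = -6.4 K, ΔS = -0.53 psu (deep − shallow).
Δρ/ρ₀ = −αΔT + βΔS = 1.408 × 10⁻³ − 4.346 × 10⁻⁴ = 9.734 × 10⁻⁴, so Δρ ≈ 0.9977 kg m⁻³.
N² = (g/ρ₀)·Δρ/Δz = g·(Δρ/ρ₀)/Δz = 9.8 × 9.734 × 10⁻⁴ / 56 = 1.7035 × 10⁻⁴ s⁻² ≈ 1.70 × 10⁻⁴ s⁻².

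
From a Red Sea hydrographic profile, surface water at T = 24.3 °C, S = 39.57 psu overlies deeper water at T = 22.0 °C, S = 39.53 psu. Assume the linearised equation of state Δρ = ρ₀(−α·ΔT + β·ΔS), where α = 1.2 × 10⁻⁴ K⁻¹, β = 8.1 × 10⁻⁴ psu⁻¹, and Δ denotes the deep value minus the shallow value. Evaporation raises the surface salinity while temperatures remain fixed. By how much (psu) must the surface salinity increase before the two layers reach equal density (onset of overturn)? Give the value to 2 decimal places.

Neutral buoyancy requires −α(T_deep − T_surf) + β(S_deep − S_surf′) = 0.
S_surf′ = S_deep − (α/β)·ΔT = 39.53 − (1.2 × 10⁻⁴/8.1 × 10⁻⁴)·(-2.3) = 39.8707 psu.
Increase required: 39.8707 − 39.57 = 0.3007 psu.

0.30 psu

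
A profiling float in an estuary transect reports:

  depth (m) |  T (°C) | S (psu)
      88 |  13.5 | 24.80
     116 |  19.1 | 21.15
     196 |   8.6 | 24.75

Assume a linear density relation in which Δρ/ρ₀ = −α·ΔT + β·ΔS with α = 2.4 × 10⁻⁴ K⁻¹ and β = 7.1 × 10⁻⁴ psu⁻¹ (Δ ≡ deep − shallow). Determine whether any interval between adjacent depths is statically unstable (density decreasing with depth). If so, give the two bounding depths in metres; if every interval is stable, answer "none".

Evaluate Δρ/ρ₀ = −αΔT + βΔS across each adjacent pair:
  88–116 m: −αΔT+βΔS = −(2.4 × 10⁻⁴)(+5.6)+(7.1 × 10⁻⁴)(-3.65) = -3.9 × 10⁻³ → UNSTABLE
  116–196 m: −αΔT+βΔS = −(2.4 × 10⁻⁴)(-10.5)+(7.1 × 10⁻⁴)(+3.60) = 5.1 × 10⁻³ → stable
The 88–116 m interval has Δρ < 0: lighter water underlies denser water.

88–116 m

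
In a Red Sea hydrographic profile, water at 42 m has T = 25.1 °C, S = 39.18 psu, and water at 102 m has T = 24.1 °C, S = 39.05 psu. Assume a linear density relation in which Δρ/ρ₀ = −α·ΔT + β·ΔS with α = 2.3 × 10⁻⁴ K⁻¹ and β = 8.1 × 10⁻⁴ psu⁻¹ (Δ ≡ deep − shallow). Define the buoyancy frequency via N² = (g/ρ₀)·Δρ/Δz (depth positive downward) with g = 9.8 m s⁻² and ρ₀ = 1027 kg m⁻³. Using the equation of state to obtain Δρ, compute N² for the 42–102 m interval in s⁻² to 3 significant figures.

2.04 × 10⁻⁵ s⁻²

ΔT = -1.0 K, ΔS = -0.13 psu (deep − shallow).
Δρ/ρ₀ = −αΔT + βΔS = 2.30 × 10⁻⁴ − 1.053 × 10⁻⁴ = 1.247 × 10⁻⁴, so Δρ ≈ 0.1281 kg m⁻³.
N² = (g/ρ₀)·Δρ/Δz = g·(Δρ/ρ₀)/Δz = 9.8 × 1.247 × 10⁻⁴ / 60 = 2.0368 × 10⁻⁵ s⁻² ≈ 2.04 × 10⁻⁵ s⁻².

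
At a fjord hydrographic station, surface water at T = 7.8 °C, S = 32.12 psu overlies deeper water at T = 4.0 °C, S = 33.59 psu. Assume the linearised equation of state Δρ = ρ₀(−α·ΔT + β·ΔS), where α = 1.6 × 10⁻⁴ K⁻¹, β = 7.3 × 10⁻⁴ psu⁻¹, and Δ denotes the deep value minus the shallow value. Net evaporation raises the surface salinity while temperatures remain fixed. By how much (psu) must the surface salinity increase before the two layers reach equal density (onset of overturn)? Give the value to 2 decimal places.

Neutral buoyancy requires −α(T_deep − T_surf) + β(S_deep − S_surf′) = 0.
S_surf′ = S_deep − (α/β)·ΔT = 33.59 − (1.6 × 10⁻⁴/7.3 × 10⁻⁴)·(-3.8) = 34.4229 psu.
Increase required: 34.4229 − 32.12 = 2.3029 psu.

2.30 psu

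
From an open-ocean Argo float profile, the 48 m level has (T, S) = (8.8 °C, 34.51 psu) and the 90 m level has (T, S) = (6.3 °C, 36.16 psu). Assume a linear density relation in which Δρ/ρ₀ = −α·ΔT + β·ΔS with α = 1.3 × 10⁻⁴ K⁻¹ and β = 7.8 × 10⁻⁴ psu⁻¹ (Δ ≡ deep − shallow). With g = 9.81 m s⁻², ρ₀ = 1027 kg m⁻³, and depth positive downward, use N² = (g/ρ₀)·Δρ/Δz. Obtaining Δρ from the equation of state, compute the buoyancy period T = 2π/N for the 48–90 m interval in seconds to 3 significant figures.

324 s

ΔT = -2.5 K, ΔS = +1.65 psu (deep − shallow).
Δρ/ρ₀ = −αΔT + βΔS = 3.25 × 10⁻⁴ + 1.287 × 10⁻³ = 1.612 × 10⁻³, so Δρ ≈ 1.656 kg m⁻³.
N² = (g/ρ₀)·Δρ/Δz = g·(Δρ/ρ₀)/Δz = 9.81 × 1.612 × 10⁻³ / 42 = 3.7652 × 10⁻⁴ s⁻².
N = √(3.7652 × 10⁻⁴) = 0.019404 rad s⁻¹ → T = 2π/N = 323.81 s ≈ 324 s.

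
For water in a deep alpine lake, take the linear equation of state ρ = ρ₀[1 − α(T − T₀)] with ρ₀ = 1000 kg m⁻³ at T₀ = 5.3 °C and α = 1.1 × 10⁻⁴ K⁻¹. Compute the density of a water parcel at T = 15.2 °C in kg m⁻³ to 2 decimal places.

T − T₀ = +9.9 K.
Bracket = 1 − α·(+9.9) = 1 + (-1.089 × 10⁻³) = 0.9989110.
ρ = 1000 × 0.9989110 = 998.91 kg m⁻³.

998.91 kg m⁻³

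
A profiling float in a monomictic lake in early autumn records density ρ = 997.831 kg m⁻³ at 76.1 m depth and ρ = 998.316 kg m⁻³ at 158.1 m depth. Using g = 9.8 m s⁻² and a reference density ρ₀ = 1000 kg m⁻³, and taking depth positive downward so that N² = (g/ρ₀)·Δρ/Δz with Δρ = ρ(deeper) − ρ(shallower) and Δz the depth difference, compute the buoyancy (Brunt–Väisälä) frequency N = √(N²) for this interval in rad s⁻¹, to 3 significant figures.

7.61 × 10⁻³ rad s⁻¹

Δρ = 998.316 − 997.831 = 0.485 kg m⁻³ over Δz = 158.1 − 76.1 = 82 m.
N² = (9.8/1000) × (0.485/82) = 5.7963 × 10⁻⁵ s⁻².
N = √(5.7963 × 10⁻⁵) = 7.6133 × 10⁻³ rad s⁻¹ ≈ 7.61 × 10⁻³ rad s⁻¹.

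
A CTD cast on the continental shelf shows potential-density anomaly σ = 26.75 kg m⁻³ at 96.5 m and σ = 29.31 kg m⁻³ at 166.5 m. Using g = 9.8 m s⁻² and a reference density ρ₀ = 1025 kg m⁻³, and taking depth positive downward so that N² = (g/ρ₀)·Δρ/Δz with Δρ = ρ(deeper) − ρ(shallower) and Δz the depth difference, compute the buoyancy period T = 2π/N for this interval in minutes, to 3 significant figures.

5.60 min

Δρ = 1029.31 − 1026.75 = 2.56 kg m⁻³ over Δz = 166.5 − 96.5 = 70 m.
N² = (9.8/1025) × (2.56/70) = 3.4966 × 10⁻⁴ s⁻².
N = √(3.4966 × 10⁻⁴) = 0.018699 rad s⁻¹, so T = 2π/N = 336.02 s = 5.6003 min ≈ 5.60 min.
A positive N² confirms static stability across the interval.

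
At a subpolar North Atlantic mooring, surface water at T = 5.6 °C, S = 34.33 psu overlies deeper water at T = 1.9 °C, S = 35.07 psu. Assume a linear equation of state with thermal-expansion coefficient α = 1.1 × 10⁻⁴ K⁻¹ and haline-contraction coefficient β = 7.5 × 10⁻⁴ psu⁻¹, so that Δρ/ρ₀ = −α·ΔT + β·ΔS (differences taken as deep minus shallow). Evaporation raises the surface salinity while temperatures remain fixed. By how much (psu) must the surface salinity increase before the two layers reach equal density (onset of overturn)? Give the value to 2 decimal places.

Neutral buoyancy requires −α(T_deep − T_surf) + β(S_deep − S_surf′) = 0.
S_surf′ = S_deep − (α/β)·ΔT = 35.07 − (1.1 × 10⁻⁴/7.5 × 10⁻⁴)·(-3.7) = 35.6127 psu.
Increase required: 35.6127 − 34.33 = 1.2827 psu.

1.28 psu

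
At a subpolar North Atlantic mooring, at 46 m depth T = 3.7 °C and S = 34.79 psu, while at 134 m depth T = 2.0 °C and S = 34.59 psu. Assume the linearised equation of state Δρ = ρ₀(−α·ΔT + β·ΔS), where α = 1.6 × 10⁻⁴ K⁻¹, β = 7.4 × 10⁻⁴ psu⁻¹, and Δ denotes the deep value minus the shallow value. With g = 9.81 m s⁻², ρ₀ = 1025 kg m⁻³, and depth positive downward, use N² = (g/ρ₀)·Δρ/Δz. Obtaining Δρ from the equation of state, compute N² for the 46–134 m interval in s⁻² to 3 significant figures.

1.38 × 10⁻⁵ s⁻²

ΔT = -1.7 K, ΔS = -0.20 psu (deep − shallow).
Δρ/ρ₀ = −αΔT + βΔS = 2.72 × 10⁻⁴ − 1.48 × 10⁻⁴ = 1.24 × 10⁻⁴, so Δρ ≈ 0.1271 kg m⁻³.
N² = (g/ρ₀)·Δρ/Δz = g·(Δρ/ρ₀)/Δz = 9.81 × 1.24 × 10⁻⁴ / 88 = 1.3823 × 10⁻⁵ s⁻² ≈ 1.38 × 10⁻⁵ s⁻².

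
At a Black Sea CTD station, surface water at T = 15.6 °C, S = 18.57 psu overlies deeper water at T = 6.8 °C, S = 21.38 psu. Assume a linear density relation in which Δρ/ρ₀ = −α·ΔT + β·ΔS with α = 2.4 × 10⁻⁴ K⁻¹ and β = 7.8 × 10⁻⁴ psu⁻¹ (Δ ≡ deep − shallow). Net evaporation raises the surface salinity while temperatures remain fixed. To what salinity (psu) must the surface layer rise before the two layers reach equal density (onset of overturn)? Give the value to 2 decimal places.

24.09 psu

Neutral buoyancy requires −α(T_deep − T_surf) + β(S_deep − S_surf′) = 0.
S_surf′ = S_deep − (α/β)·ΔT = 21.38 − (2.4 × 10⁻⁴/7.8 × 10⁻⁴)·(-8.8) = 24.0877 psu.
Increase required: 24.0877 − 18.57 = 5.5177 psu.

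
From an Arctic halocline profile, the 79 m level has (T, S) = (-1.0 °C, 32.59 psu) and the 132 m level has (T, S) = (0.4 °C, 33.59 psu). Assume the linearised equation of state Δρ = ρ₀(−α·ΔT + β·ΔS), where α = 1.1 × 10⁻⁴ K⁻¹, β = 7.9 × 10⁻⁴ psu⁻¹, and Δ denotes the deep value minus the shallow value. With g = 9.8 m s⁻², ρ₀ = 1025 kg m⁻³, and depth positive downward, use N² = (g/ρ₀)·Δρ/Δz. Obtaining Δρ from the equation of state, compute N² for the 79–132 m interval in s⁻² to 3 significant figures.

ΔT = +1.4 K, ΔS = +1.00 psu (deep − shallow).
Δρ/ρ₀ = −αΔT + βΔS = -1.54 × 10⁻⁴ + 7.90 × 10⁻⁴ = 6.36 × 10⁻⁴, so Δρ ≈ 0.6519 kg m⁻³.
N² = (g/ρ₀)·Δρ/Δz = g·(Δρ/ρ₀)/Δz = 9.8 × 6.36 × 10⁻⁴ / 53 = 1.1760 × 10⁻⁴ s⁻² ≈ 1.18 × 10⁻⁴ s⁻².

1.18 × 10⁻⁴ s⁻²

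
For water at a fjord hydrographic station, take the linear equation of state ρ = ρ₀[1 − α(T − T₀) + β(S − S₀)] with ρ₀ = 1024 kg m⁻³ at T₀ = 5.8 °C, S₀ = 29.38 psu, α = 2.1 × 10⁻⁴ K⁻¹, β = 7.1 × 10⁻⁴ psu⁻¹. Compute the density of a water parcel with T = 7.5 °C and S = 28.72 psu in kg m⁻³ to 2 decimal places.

T − T₀ = +1.7 K, S − S₀ = -0.66 psu.
Bracket = 1 − α·(+1.7) + β·(-0.66) = 1 + (-8.256 × 10⁻⁴) = 0.9991744.
ρ = 1024 × 0.9991744 = 1023.15 kg m⁻³.

1023.15 kg m⁻³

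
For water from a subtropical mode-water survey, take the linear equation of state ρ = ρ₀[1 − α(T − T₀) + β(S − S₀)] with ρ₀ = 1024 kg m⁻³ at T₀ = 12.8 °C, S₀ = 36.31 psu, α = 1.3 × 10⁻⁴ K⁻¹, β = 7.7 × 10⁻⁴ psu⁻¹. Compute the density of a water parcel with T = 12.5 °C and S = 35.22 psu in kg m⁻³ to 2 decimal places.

1023.18 kg m⁻³

T − T₀ = -0.3 K, S − S₀ = -1.09 psu.
Bracket = 1 − α·(-0.3) + β·(-1.09) = 1 + (-8.003 × 10⁻⁴) = 0.9991997.
ρ = 1024 × 0.9991997 = 1023.18 kg m⁻³.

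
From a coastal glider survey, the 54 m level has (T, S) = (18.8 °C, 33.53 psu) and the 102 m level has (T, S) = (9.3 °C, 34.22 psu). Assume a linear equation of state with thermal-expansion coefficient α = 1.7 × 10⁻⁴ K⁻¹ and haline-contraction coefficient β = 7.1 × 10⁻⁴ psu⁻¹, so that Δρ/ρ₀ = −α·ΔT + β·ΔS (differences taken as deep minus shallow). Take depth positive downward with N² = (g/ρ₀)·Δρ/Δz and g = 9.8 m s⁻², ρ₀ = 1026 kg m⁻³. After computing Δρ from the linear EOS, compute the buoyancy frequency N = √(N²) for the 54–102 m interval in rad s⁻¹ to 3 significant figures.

0.0207 rad s⁻¹

ΔT = -9.5 K, ΔS = +0.69 psu (deep − shallow).
Δρ/ρ₀ = −αΔT + βΔS = 1.615 × 10⁻³ + 4.899 × 10⁻⁴ = 2.1049 × 10⁻³, so Δρ ≈ 2.160 kg m⁻³.
N² = (g/ρ₀)·Δρ/Δz = g·(Δρ/ρ₀)/Δz = 9.8 × 2.1049 × 10⁻³ / 48 = 4.2975 × 10⁻⁴ s⁻².
N = √(4.2975 × 10⁻⁴) = 0.020730 rad s⁻¹ ≈ 0.0207 rad s⁻¹.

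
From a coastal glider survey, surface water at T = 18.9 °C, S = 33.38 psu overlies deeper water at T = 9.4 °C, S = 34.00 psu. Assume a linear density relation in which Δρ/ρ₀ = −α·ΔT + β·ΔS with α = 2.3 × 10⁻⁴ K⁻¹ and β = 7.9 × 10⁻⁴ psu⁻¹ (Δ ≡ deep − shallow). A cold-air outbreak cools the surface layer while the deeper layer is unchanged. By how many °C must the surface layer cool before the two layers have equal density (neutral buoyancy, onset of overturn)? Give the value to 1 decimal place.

Neutral buoyancy requires Δρ = 0, i.e. −α(T_deep − T_surf′) + β(S_deep − S_surf) = 0.
T_surf′ = T_deep − (β/α)·ΔS = 9.4 − (7.9 × 10⁻⁴/2.3 × 10⁻⁴)·(+0.62) = 7.270 °C.
Cooling required: 18.9 − (7.270) = 11.630 °C.

11.6 °C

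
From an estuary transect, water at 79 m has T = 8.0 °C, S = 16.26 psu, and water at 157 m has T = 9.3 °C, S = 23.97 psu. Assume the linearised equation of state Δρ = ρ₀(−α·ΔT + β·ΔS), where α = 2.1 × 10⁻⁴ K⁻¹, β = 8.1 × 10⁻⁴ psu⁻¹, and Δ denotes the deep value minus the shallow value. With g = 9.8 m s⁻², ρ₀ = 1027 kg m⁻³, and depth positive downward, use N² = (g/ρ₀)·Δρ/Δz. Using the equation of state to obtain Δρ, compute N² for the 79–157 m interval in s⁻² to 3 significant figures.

ΔT = +1.3 K, ΔS = +7.71 psu (deep − shallow).
Δρ/ρ₀ = −αΔT + βΔS = -2.73 × 10⁻⁴ + 6.2451 × 10⁻³ = 5.9721 × 10⁻³, so Δρ ≈ 6.133 kg m⁻³.
N² = (g/ρ₀)·Δρ/Δz = g·(Δρ/ρ₀)/Δz = 9.8 × 5.9721 × 10⁻³ / 78 = 7.5034 × 10⁻⁴ s⁻² ≈ 7.50 × 10⁻⁴ s⁻².

7.50 × 10⁻⁴ s⁻²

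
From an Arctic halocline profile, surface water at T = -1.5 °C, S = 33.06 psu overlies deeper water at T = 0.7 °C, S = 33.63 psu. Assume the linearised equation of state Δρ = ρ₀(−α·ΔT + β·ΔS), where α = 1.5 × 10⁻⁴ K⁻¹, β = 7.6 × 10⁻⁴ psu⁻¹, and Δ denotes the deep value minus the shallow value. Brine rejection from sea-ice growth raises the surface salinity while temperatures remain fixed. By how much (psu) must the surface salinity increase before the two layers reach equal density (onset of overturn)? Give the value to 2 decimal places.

0.14 psu

Neutral buoyancy requires −α(T_deep − T_surf) + β(S_deep − S_surf′) = 0.
S_surf′ = S_deep − (α/β)·ΔT = 33.63 − (1.5 × 10⁻⁴/7.6 × 10⁻⁴)·(+2.2) = 33.1958 psu.
Increase required: 33.1958 − 33.06 = 0.1358 psu.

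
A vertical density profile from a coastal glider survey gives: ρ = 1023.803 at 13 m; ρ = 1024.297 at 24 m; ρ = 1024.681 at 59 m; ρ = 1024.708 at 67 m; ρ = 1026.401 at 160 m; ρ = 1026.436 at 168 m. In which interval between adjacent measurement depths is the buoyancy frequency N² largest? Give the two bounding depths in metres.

Compute the density gradient over each adjacent pair:
  13–24 m: Δρ/Δz = 0.494/11 = 0.045 kg m⁻⁴
  24–59 m: Δρ/Δz = 0.384/35 = 0.011 kg m⁻⁴
  59–67 m: Δρ/Δz = 0.027/8 = 3.4 × 10⁻³ kg m⁻⁴
  67–160 m: Δρ/Δz = 1.693/93 = 0.018 kg m⁻⁴
  160–168 m: Δρ/Δz = 0.035/8 = 4.4 × 10⁻³ kg m⁻⁴
The largest gradient is in the 13–24 m interval — the pycnocline.

13–24 m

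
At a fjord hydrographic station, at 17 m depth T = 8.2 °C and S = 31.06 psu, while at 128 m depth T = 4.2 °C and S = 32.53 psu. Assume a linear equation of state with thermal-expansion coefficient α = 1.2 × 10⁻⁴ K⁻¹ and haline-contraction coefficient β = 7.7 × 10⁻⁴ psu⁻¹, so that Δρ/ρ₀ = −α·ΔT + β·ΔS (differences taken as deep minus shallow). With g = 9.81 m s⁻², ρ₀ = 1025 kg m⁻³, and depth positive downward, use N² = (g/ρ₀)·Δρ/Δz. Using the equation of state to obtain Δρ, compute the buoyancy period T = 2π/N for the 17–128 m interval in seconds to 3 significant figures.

526 s

ΔT = -4.0 K, ΔS = +1.47 psu (deep − shallow).
Δρ/ρ₀ = −αΔT + βΔS = 4.80 × 10⁻⁴ + 1.1319 × 10⁻³ = 1.6119 × 10⁻³, so Δρ ≈ 1.652 kg m⁻³.
N² = (g/ρ₀)·Δρ/Δz = g·(Δρ/ρ₀)/Δz = 9.81 × 1.6119 × 10⁻³ / 111 = 1.4246 × 10⁻⁴ s⁻².
N = √(1.4246 × 10⁻⁴) = 0.011936 rad s⁻¹ → T = 2π/N = 526.41 s ≈ 526 s.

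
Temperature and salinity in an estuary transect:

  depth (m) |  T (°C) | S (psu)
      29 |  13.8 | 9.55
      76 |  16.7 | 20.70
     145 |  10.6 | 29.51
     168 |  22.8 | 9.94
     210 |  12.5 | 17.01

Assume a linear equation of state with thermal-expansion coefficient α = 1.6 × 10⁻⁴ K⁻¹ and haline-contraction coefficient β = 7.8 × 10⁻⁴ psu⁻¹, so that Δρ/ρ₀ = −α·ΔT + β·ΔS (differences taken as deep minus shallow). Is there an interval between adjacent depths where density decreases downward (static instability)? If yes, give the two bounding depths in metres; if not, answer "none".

Evaluate Δρ/ρ₀ = −αΔT + βΔS across each adjacent pair:
  29–76 m: −αΔT+βΔS = −(1.6 × 10⁻⁴)(+2.9)+(7.8 × 10⁻⁴)(+11.15) = 8.2 × 10⁻³ → stable
  76–145 m: −αΔT+βΔS = −(1.6 × 10⁻⁴)(-6.1)+(7.8 × 10⁻⁴)(+8.81) = 7.8 × 10⁻³ → stable
  145–168 m: −αΔT+βΔS = −(1.6 × 10⁻⁴)(+12.2)+(7.8 × 10⁻⁴)(-19.57) = -0.017 → UNSTABLE
  168–210 m: −αΔT+βΔS = −(1.6 × 10⁻⁴)(-10.3)+(7.8 × 10⁻⁴)(+7.07) = 7.2 × 10⁻³ → stable
The 145–168 m interval has Δρ < 0: lighter water underlies denser water.

145–168 m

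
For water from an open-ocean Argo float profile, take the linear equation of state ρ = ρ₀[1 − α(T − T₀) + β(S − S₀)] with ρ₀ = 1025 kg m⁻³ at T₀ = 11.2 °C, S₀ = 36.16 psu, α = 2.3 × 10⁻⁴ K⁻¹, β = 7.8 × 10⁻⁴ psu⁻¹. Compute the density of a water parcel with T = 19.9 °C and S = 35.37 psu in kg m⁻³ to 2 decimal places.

1022.32 kg m⁻³

T − T₀ = +8.7 K, S − S₀ = -0.79 psu.
Bracket = 1 − α·(+8.7) + β·(-0.79) = 1 + (-2.6172 × 10⁻³) = 0.9973828.
ρ = 1025 × 0.9973828 = 1022.32 kg m⁻³.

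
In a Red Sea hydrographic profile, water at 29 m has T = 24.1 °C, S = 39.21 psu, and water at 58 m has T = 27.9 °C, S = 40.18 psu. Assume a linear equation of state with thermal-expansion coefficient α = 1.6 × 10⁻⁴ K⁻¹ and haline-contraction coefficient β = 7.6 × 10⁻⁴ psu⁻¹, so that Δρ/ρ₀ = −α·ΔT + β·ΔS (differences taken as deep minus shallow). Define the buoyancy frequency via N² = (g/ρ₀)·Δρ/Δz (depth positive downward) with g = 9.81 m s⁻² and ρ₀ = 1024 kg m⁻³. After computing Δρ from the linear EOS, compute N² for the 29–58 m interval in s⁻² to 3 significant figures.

4.37 × 10⁻⁵ s⁻²

ΔT = +3.8 K, ΔS = +0.97 psu (deep − shallow).
Δρ/ρ₀ = −αΔT + βΔS = -6.08 × 10⁻⁴ + 7.372 × 10⁻⁴ = 1.292 × 10⁻⁴, so Δρ ≈ 0.1323 kg m⁻³.
N² = (g/ρ₀)·Δρ/Δz = g·(Δρ/ρ₀)/Δz = 9.81 × 1.292 × 10⁻⁴ / 29 = 4.3705 × 10⁻⁵ s⁻² ≈ 4.37 × 10⁻⁵ s⁻².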